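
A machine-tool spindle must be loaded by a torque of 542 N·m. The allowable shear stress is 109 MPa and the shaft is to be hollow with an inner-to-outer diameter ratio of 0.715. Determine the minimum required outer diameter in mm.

For a hollow shaft with d_i/d_o = 0.715: τ_max = 16T/(π d_o³ (1−k⁴)), so d_o = [16T/(π τ_allow (1−k⁴))]^(1/3) = [16·542.0/(π·1.09×10^8·0.7386)]^(1/3) = 0.03249 m.

32.5 mm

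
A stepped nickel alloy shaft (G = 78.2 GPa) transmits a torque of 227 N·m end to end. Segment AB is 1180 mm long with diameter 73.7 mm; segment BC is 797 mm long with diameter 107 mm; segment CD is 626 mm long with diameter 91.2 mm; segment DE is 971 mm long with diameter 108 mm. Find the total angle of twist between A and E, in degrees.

0.105°

J_AB = π(0.0737)⁴/32 = 2.90×10^-6 m⁴; J_BC = π(0.107)⁴/32 = 1.29×10^-5 m⁴; J_CD = π(0.0912)⁴/32 = 6.79×10^-6 m⁴; J_DE = π(0.108)⁴/32 = 1.34×10^-5 m⁴.
θ = (T/G)·Σ L_i/J_i = (227.0/78.2×10⁹)·(1.18/2.90×10^-6 + 0.797/1.29×10^-5 + 0.626/6.79×10^-6 + 0.971/1.34×10^-5) = 1.841×10^-3 rad.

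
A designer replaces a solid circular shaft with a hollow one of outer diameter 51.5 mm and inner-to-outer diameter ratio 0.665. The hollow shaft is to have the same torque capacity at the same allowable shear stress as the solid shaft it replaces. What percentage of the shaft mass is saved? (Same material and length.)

Equal τ_max and T ⇒ the solid shaft needs d_s³ = d_o³(1−k⁴), so d_s = 51.5·(1−0.665⁴)^(1/3) = 47.90 mm.
Area ratio A_h/A_s = d_o²(1−k²)/d_s² = (1−k²)/(1−k⁴)^(2/3) = 0.6449.
Mass saving = 1 − 0.6449 = 35.5 %.

35.5 %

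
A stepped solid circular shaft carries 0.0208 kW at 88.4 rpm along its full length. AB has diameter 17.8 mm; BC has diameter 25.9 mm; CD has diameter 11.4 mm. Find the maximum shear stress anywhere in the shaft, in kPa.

ω = 2π·88.4/60 = 9.257 rad/s, so T = P/ω = 0.0208×10³ / 9.257 = 2.247 N·m.
Under the same torque, τ_max = 16T/(πd³) is largest where d is smallest — segment CD (d = 11.4 mm).
τ_max = 16·2.247/(π·(0.0114)³) = 7.724×10^6 Pa.

7720 kPa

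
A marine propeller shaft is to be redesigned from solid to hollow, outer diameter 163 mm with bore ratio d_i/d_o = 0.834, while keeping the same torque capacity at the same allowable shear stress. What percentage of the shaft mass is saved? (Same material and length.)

Equal τ_max and T ⇒ the solid shaft needs d_s³ = d_o³(1−k⁴), so d_s = 163·(1−0.834⁴)^(1/3) = 130.8 mm.
Area ratio A_h/A_s = d_o²(1−k²)/d_s² = (1−k²)/(1−k⁴)^(2/3) = 0.4731.
Mass saving = 1 − 0.4731 = 52.7 %.

52.7 %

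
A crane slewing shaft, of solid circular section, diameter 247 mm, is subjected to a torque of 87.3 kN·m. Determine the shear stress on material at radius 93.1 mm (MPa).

J = πd⁴/32 = π(0.247)⁴/32 = 3.654×10^-4 m⁴.
Shear stress varies linearly with radius: τ = T·r/J = 87300 × 0.0931 / 3.654×10^-4 = 2.224×10^7 Pa.

22.2 MPa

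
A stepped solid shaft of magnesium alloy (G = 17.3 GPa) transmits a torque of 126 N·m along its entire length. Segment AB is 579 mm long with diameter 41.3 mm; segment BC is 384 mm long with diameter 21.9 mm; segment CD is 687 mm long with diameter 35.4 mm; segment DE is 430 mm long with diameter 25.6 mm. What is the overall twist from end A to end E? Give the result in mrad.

J_AB = π(0.0413)⁴/32 = 2.86×10^-7 m⁴; J_BC = π(0.0219)⁴/32 = 2.26×10^-8 m⁴; J_CD = π(0.0354)⁴/32 = 1.54×10^-7 m⁴; J_DE = π(0.0256)⁴/32 = 4.22×10^-8 m⁴.
θ = (T/G)·Σ L_i/J_i = (126.0/17.3×10⁹)·(0.579/2.86×10^-7 + 0.384/2.26×10^-8 + 0.687/1.54×10^-7 + 0.430/4.22×10^-8) = 0.2453 rad.

245 mrad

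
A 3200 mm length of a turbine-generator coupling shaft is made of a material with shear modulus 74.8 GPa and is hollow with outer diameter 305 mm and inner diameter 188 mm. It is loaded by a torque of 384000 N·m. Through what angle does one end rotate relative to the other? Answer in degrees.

1.29°

J = π(d_o⁴ − d_i⁴)/32 = π(0.305⁴ − 0.188⁴)/32 = 7.269×10^-4 m⁴.
θ = T·L/(G·J) = 384000 × 3.20 / (74.8×10⁹ × 7.269×10^-4) = 0.02260 rad.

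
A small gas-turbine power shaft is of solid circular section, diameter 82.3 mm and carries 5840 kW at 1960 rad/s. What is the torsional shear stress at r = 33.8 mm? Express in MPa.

ω = 1960 rad/s, so T = P/ω = 5840×10³ / 1960 = 2980 N·m.
J = πd⁴/32 = π(0.0823)⁴/32 = 4.504×10^-6 m⁴.
Shear stress varies linearly with radius: τ = T·r/J = 2980 × 0.0338 / 4.504×10^-6 = 2.236×10^7 Pa.

22.4 MPa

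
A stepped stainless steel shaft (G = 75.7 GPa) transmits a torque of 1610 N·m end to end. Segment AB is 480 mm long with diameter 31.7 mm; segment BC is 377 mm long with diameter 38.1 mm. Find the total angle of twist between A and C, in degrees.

8.12°

J_AB = π(0.0317)⁴/32 = 9.91×10^-8 m⁴; J_BC = π(0.0381)⁴/32 = 2.07×10^-7 m⁴.
θ = (T/G)·Σ L_i/J_i = (1610/75.7×10⁹)·(0.480/9.91×10^-8 + 0.377/2.07×10^-7) = 0.1417 rad.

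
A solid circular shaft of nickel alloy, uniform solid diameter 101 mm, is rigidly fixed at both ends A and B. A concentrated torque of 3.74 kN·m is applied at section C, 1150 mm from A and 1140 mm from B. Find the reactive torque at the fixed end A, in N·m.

1860 N·m

With uniform GJ and both ends fixed, compatibility θ_AC = θ_CB gives T_A·a = T_B·b, together with T_A + T_B = T₀.
T_A = T₀·b/(a+b) = 3740·1140/2290 = 1862 N·m; T_B = 1878 N·m.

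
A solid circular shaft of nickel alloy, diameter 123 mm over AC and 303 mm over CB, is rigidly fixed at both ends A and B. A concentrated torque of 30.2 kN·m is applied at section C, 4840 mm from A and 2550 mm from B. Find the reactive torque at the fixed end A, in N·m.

426 N·m

Compatibility: T_A·a/J_AC = T_B·b/J_CB with T_A + T_B = T₀.
J_AC = 2.25×10^-5 m⁴, J_CB = 8.28×10^-4 m⁴, so T_A = T₀·(J_AC/a)/((J_AC/a)+(J_CB/b)) = 426.0 N·m, T_B = 29770 N·m.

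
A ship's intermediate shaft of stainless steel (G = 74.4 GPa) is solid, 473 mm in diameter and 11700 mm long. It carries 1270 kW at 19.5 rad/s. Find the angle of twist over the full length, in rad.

0.00208 rad

ω = 19.5 rad/s, so T = P/ω = 1270×10³ / 19.50 = 65130 N·m.
J = πd⁴/32 = π(0.473)⁴/32 = 4.914×10^-3 m⁴.
θ = T·L/(G·J) = 65130 × 11.7 / (74.4×10⁹ × 4.914×10^-3) = 2.084×10^-3 rad.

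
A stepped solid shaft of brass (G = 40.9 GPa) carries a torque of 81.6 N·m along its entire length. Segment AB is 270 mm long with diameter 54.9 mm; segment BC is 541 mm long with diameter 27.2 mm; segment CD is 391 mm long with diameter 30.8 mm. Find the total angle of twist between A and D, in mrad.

J_AB = π(0.0549)⁴/32 = 8.92×10^-7 m⁴; J_BC = π(0.0272)⁴/32 = 5.37×10^-8 m⁴; J_CD = π(0.0308)⁴/32 = 8.83×10^-8 m⁴.
θ = (T/G)·Σ L_i/J_i = (81.60/40.9×10⁹)·(0.270/8.92×10^-7 + 0.541/5.37×10^-8 + 0.391/8.83×10^-8) = 0.02952 rad.

29.5 mrad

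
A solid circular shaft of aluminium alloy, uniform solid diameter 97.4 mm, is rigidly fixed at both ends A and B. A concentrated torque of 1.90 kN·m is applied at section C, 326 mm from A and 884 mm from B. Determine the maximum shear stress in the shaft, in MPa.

7.65 MPa

With uniform GJ and both ends fixed, compatibility θ_AC = θ_CB gives T_A·a = T_B·b, together with T_A + T_B = T₀.
T_A = T₀·b/(a+b) = 1900·884/1210 = 1388 N·m; T_B = 511.9 N·m.
τ in each portion: τ_AC = 7.65×10^6 Pa, τ_CB = 2.82×10^6 Pa; maximum is in AC.
τ_max = T_AC·r/J = 1388·0.0487/8.84×10^-6 = 7.651×10^6 Pa.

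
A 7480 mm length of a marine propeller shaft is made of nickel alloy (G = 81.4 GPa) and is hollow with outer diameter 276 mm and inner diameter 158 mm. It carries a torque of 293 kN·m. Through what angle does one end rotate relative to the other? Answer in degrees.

J = π(d_o⁴ − d_i⁴)/32 = π(0.276⁴ − 0.158⁴)/32 = 5.085×10^-4 m⁴.
θ = T·L/(G·J) = 293000 × 7.48 / (81.4×10⁹ × 5.085×10^-4) = 0.05295 rad.

3.03°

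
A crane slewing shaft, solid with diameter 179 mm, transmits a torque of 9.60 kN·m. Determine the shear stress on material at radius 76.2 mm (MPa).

J = πd⁴/32 = π(0.179)⁴/32 = 1.008×10^-4 m⁴.
Shear stress varies linearly with radius: τ = T·r/J = 9600 × 0.0762 / 1.008×10^-4 = 7.258×10^6 Pa.

7.26 MPa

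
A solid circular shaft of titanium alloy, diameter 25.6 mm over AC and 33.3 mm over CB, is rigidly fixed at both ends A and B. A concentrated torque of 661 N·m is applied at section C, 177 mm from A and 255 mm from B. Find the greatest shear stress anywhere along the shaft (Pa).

6.72e7 Pa

Compatibility: T_A·a/J_AC = T_B·b/J_CB with T_A + T_B = T₀.
J_AC = 4.22×10^-8 m⁴, J_CB = 1.21×10^-7 m⁴, so T_A = T₀·(J_AC/a)/((J_AC/a)+(J_CB/b)) = 221.3 N·m, T_B = 439.7 N·m.
τ in each portion: τ_AC = 6.72×10^7 Pa, τ_CB = 6.06×10^7 Pa; maximum is in AC.
τ_max = T_AC·r/J = 221.3·0.0128/4.22×10^-8 = 6.717×10^7 Pa.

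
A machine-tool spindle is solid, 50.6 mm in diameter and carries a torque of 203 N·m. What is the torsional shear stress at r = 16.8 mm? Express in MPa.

5.30 MPa

J = πd⁴/32 = π(0.0506)⁴/32 = 6.436×10^-7 m⁴.
Shear stress varies linearly with radius: τ = T·r/J = 203.0 × 0.0168 / 6.436×10^-7 = 5.299×10^6 Pa.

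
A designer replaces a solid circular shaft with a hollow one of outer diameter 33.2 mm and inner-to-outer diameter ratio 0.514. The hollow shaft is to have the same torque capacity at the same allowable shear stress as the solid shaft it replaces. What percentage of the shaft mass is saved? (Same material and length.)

22.8 %

Equal τ_max and T ⇒ the solid shaft needs d_s³ = d_o³(1−k⁴), so d_s = 33.2·(1−0.514⁴)^(1/3) = 32.41 mm.
Area ratio A_h/A_s = d_o²(1−k²)/d_s² = (1−k²)/(1−k⁴)^(2/3) = 0.7722.
Mass saving = 1 − 0.7722 = 22.8 %.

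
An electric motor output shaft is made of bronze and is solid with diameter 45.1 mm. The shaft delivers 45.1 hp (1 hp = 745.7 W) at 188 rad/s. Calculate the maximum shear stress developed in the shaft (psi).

ω = 188 rad/s, so T = P/ω = 45.1×745.7 / 188.0 = 178.9 N·m.
J = πd⁴/32 = π(0.0451)⁴/32 = 4.062×10^-7 m⁴.
τ_max = T·r/J = 178.9 × 0.0226 / 4.062×10^-7 = 9.932×10^6 Pa.

1440 psi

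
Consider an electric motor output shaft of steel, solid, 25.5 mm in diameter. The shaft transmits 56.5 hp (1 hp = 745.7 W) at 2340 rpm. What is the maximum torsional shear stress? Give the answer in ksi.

ω = 2π·2340/60 = 245.0 rad/s, so T = P/ω = 56.5×745.7 / 245.0 = 171.9 N·m.
J = πd⁴/32 = π(0.0255)⁴/32 = 4.151×10^-8 m⁴.
τ_max = T·r/J = 171.9 × 0.0127 / 4.151×10^-8 = 5.281×10^7 Pa.

7.66 ksi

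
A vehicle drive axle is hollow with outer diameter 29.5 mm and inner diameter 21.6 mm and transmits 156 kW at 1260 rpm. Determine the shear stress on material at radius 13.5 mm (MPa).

ω = 2π·1260/60 = 131.9 rad/s, so T = P/ω = 156×10³ / 131.9 = 1182 N·m.
J = π(d_o⁴ − d_i⁴)/32 = π(0.0295⁴ − 0.0216⁴)/32 = 5.298×10^-8 m⁴.
Shear stress varies linearly with radius: τ = T·r/J = 1182 × 0.0135 / 5.298×10^-8 = 3.013×10^8 Pa.

301 MPa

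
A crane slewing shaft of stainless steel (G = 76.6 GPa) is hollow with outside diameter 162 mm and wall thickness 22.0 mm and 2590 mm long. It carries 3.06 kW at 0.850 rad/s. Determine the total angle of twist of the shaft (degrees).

0.144°

ω = 0.850 rad/s, so T = P/ω = 3.06×10³ / 0.8500 = 3600 N·m.
J = π(d_o⁴ − d_i⁴)/32 = π(0.162⁴ − 0.118⁴)/32 = 4.858×10^-5 m⁴.
θ = T·L/(G·J) = 3600 × 2.59 / (76.6×10⁹ × 4.858×10^-5) = 2.505×10^-3 rad.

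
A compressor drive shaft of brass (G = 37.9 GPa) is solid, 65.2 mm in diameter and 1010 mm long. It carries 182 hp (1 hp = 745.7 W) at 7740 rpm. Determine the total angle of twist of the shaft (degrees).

0.144°

ω = 2π·7740/60 = 810.5 rad/s, so T = P/ω = 182×745.7 / 810.5 = 167.4 N·m.
J = πd⁴/32 = π(0.0652)⁴/32 = 1.774×10^-6 m⁴.
θ = T·L/(G·J) = 167.4 × 1.01 / (37.9×10⁹ × 1.774×10^-6) = 2.515×10^-3 rad.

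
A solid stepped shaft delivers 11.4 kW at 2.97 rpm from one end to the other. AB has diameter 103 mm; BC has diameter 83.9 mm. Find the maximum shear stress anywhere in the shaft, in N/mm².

316 N/mm²

ω = 2π·2.97/60 = 0.3110 rad/s, so T = P/ω = 11.4×10³ / 0.3110 = 36650 N·m.
Under the same torque, τ_max = 16T/(πd³) is largest where d is smallest — segment BC (d = 83.9 mm).
τ_max = 16·36650/(π·(0.0839)³) = 3.161×10^8 Pa.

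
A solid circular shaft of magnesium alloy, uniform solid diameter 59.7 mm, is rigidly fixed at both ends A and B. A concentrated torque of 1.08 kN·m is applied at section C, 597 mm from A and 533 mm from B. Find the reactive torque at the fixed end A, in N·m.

509 N·m

With uniform GJ and both ends fixed, compatibility θ_AC = θ_CB gives T_A·a = T_B·b, together with T_A + T_B = T₀.
T_A = T₀·b/(a+b) = 1080·533/1130 = 509.4 N·m; T_B = 570.6 N·m.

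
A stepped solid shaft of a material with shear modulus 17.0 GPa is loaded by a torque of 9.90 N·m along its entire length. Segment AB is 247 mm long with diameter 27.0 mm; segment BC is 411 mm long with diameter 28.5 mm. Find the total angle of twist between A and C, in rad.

J_AB = π(0.0270)⁴/32 = 5.22×10^-8 m⁴; J_BC = π(0.0285)⁴/32 = 6.48×10^-8 m⁴.
θ = (T/G)·Σ L_i/J_i = (9.900/17.0×10⁹)·(0.247/5.22×10^-8 + 0.411/6.48×10^-8) = 6.452×10^-3 rad.

0.00645 rad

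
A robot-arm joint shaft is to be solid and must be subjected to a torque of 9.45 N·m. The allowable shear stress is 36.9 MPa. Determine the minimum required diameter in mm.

For a solid shaft τ_max = 16T/(πd³), so d = (16T/(π τ_allow))^(1/3) = (16·9.450/(π·3.69×10^7))^(1/3) = 0.01093 m.

10.9 mm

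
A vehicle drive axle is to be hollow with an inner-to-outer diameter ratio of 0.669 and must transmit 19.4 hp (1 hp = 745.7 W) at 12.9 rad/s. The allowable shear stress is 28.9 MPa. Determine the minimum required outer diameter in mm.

62.8 mm

ω = 12.9 rad/s, so T = P/ω = 19.4×745.7 / 12.90 = 1121 N·m.
For a hollow shaft with d_i/d_o = 0.669: τ_max = 16T/(π d_o³ (1−k⁴)), so d_o = [16T/(π τ_allow (1−k⁴))]^(1/3) = [16·1121/(π·2.89×10^7·0.7997)]^(1/3) = 0.06275 m.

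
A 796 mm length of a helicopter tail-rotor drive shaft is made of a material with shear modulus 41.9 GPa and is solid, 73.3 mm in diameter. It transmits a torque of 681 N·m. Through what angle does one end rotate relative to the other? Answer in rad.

0.00456 rad

J = πd⁴/32 = π(0.0733)⁴/32 = 2.834×10^-6 m⁴.
θ = T·L/(G·J) = 681.0 × 0.796 / (41.9×10⁹ × 2.834×10^-6) = 4.565×10^-3 rad.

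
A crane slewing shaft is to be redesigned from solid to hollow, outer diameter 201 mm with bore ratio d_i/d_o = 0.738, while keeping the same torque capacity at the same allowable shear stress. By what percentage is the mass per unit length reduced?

Equal τ_max and T ⇒ the solid shaft needs d_s³ = d_o³(1−k⁴), so d_s = 201·(1−0.738⁴)^(1/3) = 178.8 mm.
Area ratio A_h/A_s = d_o²(1−k²)/d_s² = (1−k²)/(1−k⁴)^(2/3) = 0.5757.
Mass saving = 1 − 0.5757 = 42.4 %.

42.4 %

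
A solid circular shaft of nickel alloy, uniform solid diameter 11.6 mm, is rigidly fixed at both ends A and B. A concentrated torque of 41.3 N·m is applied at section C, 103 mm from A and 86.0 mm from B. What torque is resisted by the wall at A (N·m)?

18.8 N·m

With uniform GJ and both ends fixed, compatibility θ_AC = θ_CB gives T_A·a = T_B·b, together with T_A + T_B = T₀.
T_A = T₀·b/(a+b) = 41.30·86.0/189.0 = 18.79 N·m; T_B = 22.51 N·m.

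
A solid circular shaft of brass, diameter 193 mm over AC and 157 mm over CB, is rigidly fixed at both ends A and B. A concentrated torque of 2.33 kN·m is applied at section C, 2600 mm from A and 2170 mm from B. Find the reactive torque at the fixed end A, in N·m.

1530 N·m

Compatibility: T_A·a/J_AC = T_B·b/J_CB with T_A + T_B = T₀.
J_AC = 1.36×10^-4 m⁴, J_CB = 5.96×10^-5 m⁴, so T_A = T₀·(J_AC/a)/((J_AC/a)+(J_CB/b)) = 1528 N·m, T_B = 801.8 N·m.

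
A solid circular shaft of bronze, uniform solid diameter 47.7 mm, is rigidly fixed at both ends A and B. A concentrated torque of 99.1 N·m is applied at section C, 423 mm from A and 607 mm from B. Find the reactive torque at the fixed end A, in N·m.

58.4 N·m

With uniform GJ and both ends fixed, compatibility θ_AC = θ_CB gives T_A·a = T_B·b, together with T_A + T_B = T₀.
T_A = T₀·b/(a+b) = 99.10·607/1030 = 58.40 N·m; T_B = 40.70 N·m.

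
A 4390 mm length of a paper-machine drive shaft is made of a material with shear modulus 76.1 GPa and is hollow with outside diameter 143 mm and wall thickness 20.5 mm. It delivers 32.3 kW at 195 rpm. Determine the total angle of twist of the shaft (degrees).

0.172°

ω = 2π·195/60 = 20.42 rad/s, so T = P/ω = 32.3×10³ / 20.42 = 1582 N·m.
J = π(d_o⁴ − d_i⁴)/32 = π(0.143⁴ − 0.102⁴)/32 = 3.043×10^-5 m⁴.
θ = T·L/(G·J) = 1582 × 4.39 / (76.1×10⁹ × 3.043×10^-5) = 2.999×10^-3 rad.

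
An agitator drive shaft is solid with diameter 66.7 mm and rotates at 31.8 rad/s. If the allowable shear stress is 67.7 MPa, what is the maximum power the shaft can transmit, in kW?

J = πd⁴/32 = π(0.0667)⁴/32 = 1.943×10^-6 m⁴.
T_max = τ_allow·J/r = 6.77×10^7 × 1.943×10^-6 / 0.0334 = 3945 N·m.
ω = 31.8 rad/s, so P_max = T_max·ω = 1.254×10^5 W.

125 kW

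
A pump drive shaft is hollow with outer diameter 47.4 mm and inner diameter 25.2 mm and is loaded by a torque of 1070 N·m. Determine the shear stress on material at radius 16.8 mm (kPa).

J = π(d_o⁴ − d_i⁴)/32 = π(0.0474⁴ − 0.0252⁴)/32 = 4.560×10^-7 m⁴.
Shear stress varies linearly with radius: τ = T·r/J = 1070 × 0.0168 / 4.560×10^-7 = 3.942×10^7 Pa.

39400 kPa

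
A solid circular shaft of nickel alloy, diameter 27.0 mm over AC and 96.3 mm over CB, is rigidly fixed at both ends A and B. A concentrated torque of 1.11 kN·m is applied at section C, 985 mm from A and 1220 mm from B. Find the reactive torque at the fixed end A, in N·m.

Compatibility: T_A·a/J_AC = T_B·b/J_CB with T_A + T_B = T₀.
J_AC = 5.22×10^-8 m⁴, J_CB = 8.44×10^-6 m⁴, so T_A = T₀·(J_AC/a)/((J_AC/a)+(J_CB/b)) = 8.431 N·m, T_B = 1102 N·m.

8.43 N·m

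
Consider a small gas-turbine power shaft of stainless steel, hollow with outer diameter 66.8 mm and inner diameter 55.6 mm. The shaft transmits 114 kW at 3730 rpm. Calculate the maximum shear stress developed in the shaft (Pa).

9.59e6 Pa

ω = 2π·3730/60 = 390.6 rad/s, so T = P/ω = 114×10³ / 390.6 = 291.9 N·m.
J = π(d_o⁴ − d_i⁴)/32 = π(0.0668⁴ − 0.0556⁴)/32 = 1.017×10^-6 m⁴.
τ_max = T·r/J = 291.9 × 0.0334 / 1.017×10^-6 = 9.589×10^6 Pa.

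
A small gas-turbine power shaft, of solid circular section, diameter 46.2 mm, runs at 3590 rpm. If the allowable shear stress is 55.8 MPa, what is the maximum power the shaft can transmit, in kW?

J = πd⁴/32 = π(0.0462)⁴/32 = 4.473×10^-7 m⁴.
T_max = τ_allow·J/r = 5.58×10^7 × 4.473×10^-7 / 0.0231 = 1080 N·m.
ω = 2π·3590/60 = 375.9 rad/s, so P_max = T_max·ω = 4.062×10^5 W.

406 kW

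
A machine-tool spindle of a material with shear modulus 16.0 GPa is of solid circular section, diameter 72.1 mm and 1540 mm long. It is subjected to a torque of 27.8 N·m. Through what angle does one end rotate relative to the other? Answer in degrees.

0.0578°

J = πd⁴/32 = π(0.0721)⁴/32 = 2.653×10^-6 m⁴.
θ = T·L/(G·J) = 27.80 × 1.54 / (16.0×10⁹ × 2.653×10^-6) = 1.009×10^-3 rad.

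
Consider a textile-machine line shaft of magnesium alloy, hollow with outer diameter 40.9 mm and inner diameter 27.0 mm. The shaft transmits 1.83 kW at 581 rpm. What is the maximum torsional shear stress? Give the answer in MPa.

2.76 MPa

ω = 2π·581/60 = 60.84 rad/s, so T = P/ω = 1.83×10³ / 60.84 = 30.08 N·m.
J = π(d_o⁴ − d_i⁴)/32 = π(0.0409⁴ − 0.0270⁴)/32 = 2.225×10^-7 m⁴.
τ_max = T·r/J = 30.08 × 0.0204 / 2.225×10^-7 = 2.764×10^6 Pa.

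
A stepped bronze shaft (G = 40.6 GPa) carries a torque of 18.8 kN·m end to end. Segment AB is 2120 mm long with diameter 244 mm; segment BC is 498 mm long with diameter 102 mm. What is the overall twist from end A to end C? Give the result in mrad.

24.5 mrad

J_AB = π(0.244)⁴/32 = 3.48×10^-4 m⁴; J_BC = π(0.102)⁴/32 = 1.06×10^-5 m⁴.
θ = (T/G)·Σ L_i/J_i = (18800/40.6×10⁹)·(2.12/3.48×10^-4 + 0.498/1.06×10^-5) = 0.02452 rad.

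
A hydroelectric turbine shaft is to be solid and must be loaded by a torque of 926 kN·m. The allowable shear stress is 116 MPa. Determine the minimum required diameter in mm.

For a solid shaft τ_max = 16T/(πd³), so d = (16T/(π τ_allow))^(1/3) = (16·926000/(π·1.16×10^8))^(1/3) = 0.3439 m.

344 mm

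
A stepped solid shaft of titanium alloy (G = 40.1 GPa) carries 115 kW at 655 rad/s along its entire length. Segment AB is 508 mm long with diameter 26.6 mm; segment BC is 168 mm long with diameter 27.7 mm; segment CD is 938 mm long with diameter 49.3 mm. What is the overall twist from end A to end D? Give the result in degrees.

3.73°

ω = 655 rad/s, so T = P/ω = 115×10³ / 655.0 = 175.6 N·m.
J_AB = π(0.0266)⁴/32 = 4.92×10^-8 m⁴; J_BC = π(0.0277)⁴/32 = 5.78×10^-8 m⁴; J_CD = π(0.0493)⁴/32 = 5.80×10^-7 m⁴.
θ = (T/G)·Σ L_i/J_i = (175.6/40.1×10⁹)·(0.508/4.92×10^-8 + 0.168/5.78×10^-8 + 0.938/5.80×10^-7) = 0.06506 rad.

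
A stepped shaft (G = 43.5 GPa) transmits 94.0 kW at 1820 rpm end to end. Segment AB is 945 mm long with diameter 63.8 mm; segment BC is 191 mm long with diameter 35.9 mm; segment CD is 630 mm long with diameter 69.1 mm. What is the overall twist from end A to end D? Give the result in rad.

ω = 2π·1820/60 = 190.6 rad/s, so T = P/ω = 94.0×10³ / 190.6 = 493.2 N·m.
J_AB = π(0.0638)⁴/32 = 1.63×10^-6 m⁴; J_BC = π(0.0359)⁴/32 = 1.63×10^-7 m⁴; J_CD = π(0.0691)⁴/32 = 2.24×10^-6 m⁴.
θ = (T/G)·Σ L_i/J_i = (493.2/43.5×10⁹)·(0.945/1.63×10^-6 + 0.191/1.63×10^-7 + 0.630/2.24×10^-6) = 0.02306 rad.

0.0231 rad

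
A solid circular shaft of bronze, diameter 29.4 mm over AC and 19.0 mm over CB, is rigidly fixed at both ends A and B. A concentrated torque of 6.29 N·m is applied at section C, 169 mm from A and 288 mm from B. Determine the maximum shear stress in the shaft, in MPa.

Compatibility: T_A·a/J_AC = T_B·b/J_CB with T_A + T_B = T₀.
J_AC = 7.33×10^-8 m⁴, J_CB = 1.28×10^-8 m⁴, so T_A = T₀·(J_AC/a)/((J_AC/a)+(J_CB/b)) = 5.706 N·m, T_B = 0.5840 N·m.
τ in each portion: τ_AC = 1.14×10^6 Pa, τ_CB = 4.34×10^5 Pa; maximum is in AC.
τ_max = T_AC·r/J = 5.706·0.0147/7.33×10^-8 = 1.144×10^6 Pa.

1.14 MPa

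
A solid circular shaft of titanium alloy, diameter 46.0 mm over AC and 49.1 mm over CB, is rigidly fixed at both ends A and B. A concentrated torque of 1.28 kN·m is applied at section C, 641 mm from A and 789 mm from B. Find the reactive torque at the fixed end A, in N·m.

623 N·m

Compatibility: T_A·a/J_AC = T_B·b/J_CB with T_A + T_B = T₀.
J_AC = 4.40×10^-7 m⁴, J_CB = 5.71×10^-7 m⁴, so T_A = T₀·(J_AC/a)/((J_AC/a)+(J_CB/b)) = 623.0 N·m, T_B = 657.0 N·m.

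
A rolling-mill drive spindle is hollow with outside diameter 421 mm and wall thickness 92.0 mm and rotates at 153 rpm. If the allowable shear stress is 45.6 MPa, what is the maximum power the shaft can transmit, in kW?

J = π(d_o⁴ − d_i⁴)/32 = π(0.421⁴ − 0.237⁴)/32 = 2.774×10^-3 m⁴.
T_max = τ_allow·J/r = 4.56×10^7 × 2.774×10^-3 / 0.210 = 601000 N·m.
ω = 2π·153/60 = 16.02 rad/s, so P_max = T_max·ω = 9.629×10^6 W.

9630 kW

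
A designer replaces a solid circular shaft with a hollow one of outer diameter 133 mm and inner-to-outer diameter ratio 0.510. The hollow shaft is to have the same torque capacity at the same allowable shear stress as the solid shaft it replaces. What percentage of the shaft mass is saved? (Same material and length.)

Equal τ_max and T ⇒ the solid shaft needs d_s³ = d_o³(1−k⁴), so d_s = 133·(1−0.510⁴)^(1/3) = 129.9 mm.
Area ratio A_h/A_s = d_o²(1−k²)/d_s² = (1−k²)/(1−k⁴)^(2/3) = 0.7753.
Mass saving = 1 − 0.7753 = 22.5 %.

22.5 %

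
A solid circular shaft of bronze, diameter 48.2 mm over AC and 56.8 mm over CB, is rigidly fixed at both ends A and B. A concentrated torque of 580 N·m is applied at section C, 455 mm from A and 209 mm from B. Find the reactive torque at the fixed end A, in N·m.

112 N·m

Compatibility: T_A·a/J_AC = T_B·b/J_CB with T_A + T_B = T₀.
J_AC = 5.30×10^-7 m⁴, J_CB = 1.02×10^-6 m⁴, so T_A = T₀·(J_AC/a)/((J_AC/a)+(J_CB/b)) = 111.6 N·m, T_B = 468.4 N·m.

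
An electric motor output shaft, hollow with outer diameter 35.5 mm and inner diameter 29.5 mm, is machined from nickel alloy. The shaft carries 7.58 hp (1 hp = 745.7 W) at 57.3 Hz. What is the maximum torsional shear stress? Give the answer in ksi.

ω = 2π·57.3 = 360.0 rad/s, so T = P/ω = 7.58×745.7 / 360.0 = 15.70 N·m.
J = π(d_o⁴ − d_i⁴)/32 = π(0.0355⁴ − 0.0295⁴)/32 = 8.157×10^-8 m⁴.
τ_max = T·r/J = 15.70 × 0.0177 / 8.157×10^-8 = 3.416×10^6 Pa.

0.495 ksi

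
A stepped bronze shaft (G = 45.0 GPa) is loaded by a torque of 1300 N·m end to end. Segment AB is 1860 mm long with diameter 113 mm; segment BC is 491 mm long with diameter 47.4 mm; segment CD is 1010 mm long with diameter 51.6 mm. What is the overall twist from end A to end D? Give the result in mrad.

73.9 mrad

J_AB = π(0.113)⁴/32 = 1.60×10^-5 m⁴; J_BC = π(0.0474)⁴/32 = 4.96×10^-7 m⁴; J_CD = π(0.0516)⁴/32 = 6.96×10^-7 m⁴.
θ = (T/G)·Σ L_i/J_i = (1300/45.0×10⁹)·(1.86/1.60×10^-5 + 0.491/4.96×10^-7 + 1.01/6.96×10^-7) = 0.07390 rad.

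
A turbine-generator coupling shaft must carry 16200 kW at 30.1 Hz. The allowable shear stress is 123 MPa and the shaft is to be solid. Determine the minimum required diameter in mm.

ω = 2π·30.1 = 189.1 rad/s, so T = P/ω = 16200×10³ / 189.1 = 85660 N·m.
For a solid shaft τ_max = 16T/(πd³), so d = (16T/(π τ_allow))^(1/3) = (16·85660/(π·1.23×10^8))^(1/3) = 0.1525 m.

153 mm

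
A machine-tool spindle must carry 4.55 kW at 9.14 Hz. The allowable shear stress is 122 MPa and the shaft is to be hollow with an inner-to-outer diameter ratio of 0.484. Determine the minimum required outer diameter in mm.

15.2 mm

ω = 2π·9.14 = 57.43 rad/s, so T = P/ω = 4.55×10³ / 57.43 = 79.23 N·m.
For a hollow shaft with d_i/d_o = 0.484: τ_max = 16T/(π d_o³ (1−k⁴)), so d_o = [16T/(π τ_allow (1−k⁴))]^(1/3) = [16·79.23/(π·1.22×10^8·0.9451)]^(1/3) = 0.01518 m.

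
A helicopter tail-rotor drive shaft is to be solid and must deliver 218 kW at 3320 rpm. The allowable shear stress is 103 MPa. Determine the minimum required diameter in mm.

31.4 mm

ω = 2π·3320/60 = 347.7 rad/s, so T = P/ω = 218×10³ / 347.7 = 627.0 N·m.
For a solid shaft τ_max = 16T/(πd³), so d = (16T/(π τ_allow))^(1/3) = (16·627.0/(π·1.03×10^8))^(1/3) = 0.03142 m.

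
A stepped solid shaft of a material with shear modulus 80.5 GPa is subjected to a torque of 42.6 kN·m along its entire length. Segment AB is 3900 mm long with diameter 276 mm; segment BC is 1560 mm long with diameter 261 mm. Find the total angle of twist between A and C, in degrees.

0.311°

J_AB = π(0.276)⁴/32 = 5.70×10^-4 m⁴; J_BC = π(0.261)⁴/32 = 4.56×10^-4 m⁴.
θ = (T/G)·Σ L_i/J_i = (42600/80.5×10⁹)·(3.90/5.70×10^-4 + 1.56/4.56×10^-4) = 5.435×10^-3 rad.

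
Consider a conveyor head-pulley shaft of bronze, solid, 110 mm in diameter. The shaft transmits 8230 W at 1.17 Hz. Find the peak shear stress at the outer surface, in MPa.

ω = 2π·1.17 = 7.351 rad/s, so T = P/ω = 8230 / 7.351 = 1120 N·m.
J = πd⁴/32 = π(0.110)⁴/32 = 1.437×10^-5 m⁴.
τ_max = T·r/J = 1120 × 0.0550 / 1.437×10^-5 = 4.284×10^6 Pa.

4.28 MPa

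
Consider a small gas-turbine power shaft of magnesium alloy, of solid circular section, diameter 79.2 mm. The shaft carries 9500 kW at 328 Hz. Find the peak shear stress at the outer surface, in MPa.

47.3 MPa

ω = 2π·328 = 2061 rad/s, so T = P/ω = 9500×10³ / 2061 = 4610 N·m.
J = πd⁴/32 = π(0.0792)⁴/32 = 3.863×10^-6 m⁴.
τ_max = T·r/J = 4610 × 0.0396 / 3.863×10^-6 = 4.726×10^7 Pa.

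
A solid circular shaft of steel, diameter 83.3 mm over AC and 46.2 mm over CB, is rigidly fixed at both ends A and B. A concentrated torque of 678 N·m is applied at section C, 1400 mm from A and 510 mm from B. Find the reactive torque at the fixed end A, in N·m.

Compatibility: T_A·a/J_AC = T_B·b/J_CB with T_A + T_B = T₀.
J_AC = 4.73×10^-6 m⁴, J_CB = 4.47×10^-7 m⁴, so T_A = T₀·(J_AC/a)/((J_AC/a)+(J_CB/b)) = 538.2 N·m, T_B = 139.8 N·m.

538 N·m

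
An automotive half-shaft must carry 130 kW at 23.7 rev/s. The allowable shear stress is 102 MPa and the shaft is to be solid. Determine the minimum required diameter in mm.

35.2 mm

ω = 2π·23.7 = 148.9 rad/s, so T = P/ω = 130×10³ / 148.9 = 873.0 N·m.
For a solid shaft τ_max = 16T/(πd³), so d = (16T/(π τ_allow))^(1/3) = (16·873.0/(π·1.02×10^8))^(1/3) = 0.03519 m.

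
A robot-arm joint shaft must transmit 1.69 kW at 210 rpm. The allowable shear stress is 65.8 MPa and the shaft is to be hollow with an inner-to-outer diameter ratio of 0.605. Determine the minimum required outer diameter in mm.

ω = 2π·210/60 = 21.99 rad/s, so T = P/ω = 1.69×10³ / 21.99 = 76.85 N·m.
For a hollow shaft with d_i/d_o = 0.605: τ_max = 16T/(π d_o³ (1−k⁴)), so d_o = [16T/(π τ_allow (1−k⁴))]^(1/3) = [16·76.85/(π·6.58×10^7·0.8660)]^(1/3) = 0.01901 m.

19.0 mm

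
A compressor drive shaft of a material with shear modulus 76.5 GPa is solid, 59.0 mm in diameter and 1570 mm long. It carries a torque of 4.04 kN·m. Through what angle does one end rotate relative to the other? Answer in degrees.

3.99°

J = πd⁴/32 = π(0.0590)⁴/32 = 1.190×10^-6 m⁴.
θ = T·L/(G·J) = 4040 × 1.57 / (76.5×10⁹ × 1.190×10^-6) = 0.06970 rad.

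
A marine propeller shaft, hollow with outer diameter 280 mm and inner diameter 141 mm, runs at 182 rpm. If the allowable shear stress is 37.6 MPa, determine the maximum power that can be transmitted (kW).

J = π(d_o⁴ − d_i⁴)/32 = π(0.280⁴ − 0.141⁴)/32 = 5.646×10^-4 m⁴.
T_max = τ_allow·J/r = 3.76×10^7 × 5.646×10^-4 / 0.140 = 151600 N·m.
ω = 2π·182/60 = 19.06 rad/s, so P_max = T_max·ω = 2.890×10^6 W.

2890 kW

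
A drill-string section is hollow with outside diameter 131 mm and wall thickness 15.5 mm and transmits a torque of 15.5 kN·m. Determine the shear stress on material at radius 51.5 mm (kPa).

J = π(d_o⁴ − d_i⁴)/32 = π(0.131⁴ − 0.100⁴)/32 = 1.909×10^-5 m⁴.
Shear stress varies linearly with radius: τ = T·r/J = 15500 × 0.0515 / 1.909×10^-5 = 4.180×10^7 Pa.

41800 kPa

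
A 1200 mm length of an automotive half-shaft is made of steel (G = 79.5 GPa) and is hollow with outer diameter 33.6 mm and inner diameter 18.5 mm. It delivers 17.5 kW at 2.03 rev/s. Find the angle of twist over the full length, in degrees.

ω = 2π·2.03 = 12.75 rad/s, so T = P/ω = 17.5×10³ / 12.75 = 1372 N·m.
J = π(d_o⁴ − d_i⁴)/32 = π(0.0336⁴ − 0.0185⁴)/32 = 1.136×10^-7 m⁴.
θ = T·L/(G·J) = 1372 × 1.20 / (79.5×10⁹ × 1.136×10^-7) = 0.1823 rad.

10.4°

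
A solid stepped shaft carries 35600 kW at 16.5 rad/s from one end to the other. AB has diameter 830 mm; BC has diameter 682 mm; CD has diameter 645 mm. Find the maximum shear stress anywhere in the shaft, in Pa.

ω = 16.5 rad/s, so T = P/ω = 35600×10³ / 16.50 = 2.158e6 N·m.
Under the same torque, τ_max = 16T/(πd³) is largest where d is smallest — segment CD (d = 645 mm).
τ_max = 16·2.158e6/(π·(0.645)³) = 4.095×10^7 Pa.

4.10e7 Pa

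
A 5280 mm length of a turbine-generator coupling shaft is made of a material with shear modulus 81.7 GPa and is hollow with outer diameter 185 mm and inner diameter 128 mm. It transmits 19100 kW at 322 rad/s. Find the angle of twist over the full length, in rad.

ω = 322 rad/s, so T = P/ω = 19100×10³ / 322.0 = 59320 N·m.
J = π(d_o⁴ − d_i⁴)/32 = π(0.185⁴ − 0.128⁴)/32 = 8.864×10^-5 m⁴.
θ = T·L/(G·J) = 59320 × 5.28 / (81.7×10⁹ × 8.864×10^-5) = 0.04325 rad.

0.0432 rad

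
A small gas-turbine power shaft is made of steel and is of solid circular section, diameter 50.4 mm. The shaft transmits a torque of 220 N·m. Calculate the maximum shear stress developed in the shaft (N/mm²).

8.75 N/mm²

J = πd⁴/32 = π(0.0504)⁴/32 = 6.335×10^-7 m⁴.
τ_max = T·r/J = 220.0 × 0.0252 / 6.335×10^-7 = 8.752×10^6 Pa.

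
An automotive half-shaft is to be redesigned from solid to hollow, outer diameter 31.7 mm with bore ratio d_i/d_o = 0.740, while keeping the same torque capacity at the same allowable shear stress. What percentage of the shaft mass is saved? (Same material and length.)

42.6 %

Equal τ_max and T ⇒ the solid shaft needs d_s³ = d_o³(1−k⁴), so d_s = 31.7·(1−0.740⁴)^(1/3) = 28.15 mm.
Area ratio A_h/A_s = d_o²(1−k²)/d_s² = (1−k²)/(1−k⁴)^(2/3) = 0.5738.
Mass saving = 1 − 0.5738 = 42.6 %.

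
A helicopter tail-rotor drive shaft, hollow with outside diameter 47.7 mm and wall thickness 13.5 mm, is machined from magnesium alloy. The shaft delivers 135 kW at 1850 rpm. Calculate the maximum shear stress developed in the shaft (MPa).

33.9 MPa

ω = 2π·1850/60 = 193.7 rad/s, so T = P/ω = 135×10³ / 193.7 = 696.8 N·m.
J = π(d_o⁴ − d_i⁴)/32 = π(0.0477⁴ − 0.0207⁴)/32 = 4.902×10^-7 m⁴.
τ_max = T·r/J = 696.8 × 0.0239 / 4.902×10^-7 = 3.390×10^7 Pa.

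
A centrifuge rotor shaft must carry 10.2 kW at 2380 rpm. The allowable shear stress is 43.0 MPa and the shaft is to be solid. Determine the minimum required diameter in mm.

ω = 2π·2380/60 = 249.2 rad/s, so T = P/ω = 10.2×10³ / 249.2 = 40.93 N·m.
For a solid shaft τ_max = 16T/(πd³), so d = (16T/(π τ_allow))^(1/3) = (16·40.93/(π·4.30×10^7))^(1/3) = 0.01692 m.

16.9 mm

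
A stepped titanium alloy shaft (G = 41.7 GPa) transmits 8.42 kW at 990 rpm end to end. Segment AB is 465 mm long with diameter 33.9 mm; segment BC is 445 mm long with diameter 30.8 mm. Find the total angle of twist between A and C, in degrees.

0.962°

ω = 2π·990/60 = 103.7 rad/s, so T = P/ω = 8.42×10³ / 103.7 = 81.22 N·m.
J_AB = π(0.0339)⁴/32 = 1.30×10^-7 m⁴; J_BC = π(0.0308)⁴/32 = 8.83×10^-8 m⁴.
θ = (T/G)·Σ L_i/J_i = (81.22/41.7×10⁹)·(0.465/1.30×10^-7 + 0.445/8.83×10^-8) = 0.01680 rad.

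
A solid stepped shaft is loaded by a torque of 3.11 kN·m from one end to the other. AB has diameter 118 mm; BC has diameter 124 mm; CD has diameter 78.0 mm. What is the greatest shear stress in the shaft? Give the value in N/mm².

Under the same torque, τ_max = 16T/(πd³) is largest where d is smallest — segment CD (d = 78.0 mm).
τ_max = 16·3110/(π·(0.0780)³) = 3.338×10^7 Pa.

33.4 N/mm²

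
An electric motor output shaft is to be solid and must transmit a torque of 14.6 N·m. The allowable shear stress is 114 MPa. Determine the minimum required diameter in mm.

8.67 mm

For a solid shaft τ_max = 16T/(πd³), so d = (16T/(π τ_allow))^(1/3) = (16·14.60/(π·1.14×10^8))^(1/3) = 0.008672 m.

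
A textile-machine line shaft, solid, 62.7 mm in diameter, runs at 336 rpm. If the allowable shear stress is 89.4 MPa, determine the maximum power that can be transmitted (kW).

152 kW

J = πd⁴/32 = π(0.0627)⁴/32 = 1.517×10^-6 m⁴.
T_max = τ_allow·J/r = 8.94×10^7 × 1.517×10^-6 / 0.0314 = 4327 N·m.
ω = 2π·336/60 = 35.19 rad/s, so P_max = T_max·ω = 1.522×10^5 W.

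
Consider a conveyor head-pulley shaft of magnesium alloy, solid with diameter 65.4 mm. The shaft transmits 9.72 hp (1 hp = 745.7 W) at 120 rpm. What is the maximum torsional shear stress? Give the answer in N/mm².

ω = 2π·120/60 = 12.57 rad/s, so T = P/ω = 9.72×745.7 / 12.57 = 576.8 N·m.
J = πd⁴/32 = π(0.0654)⁴/32 = 1.796×10^-6 m⁴.
τ_max = T·r/J = 576.8 × 0.0327 / 1.796×10^-6 = 1.050×10^7 Pa.

10.5 N/mm²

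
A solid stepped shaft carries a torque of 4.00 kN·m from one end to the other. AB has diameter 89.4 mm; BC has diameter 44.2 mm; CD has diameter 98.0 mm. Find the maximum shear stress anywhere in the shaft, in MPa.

236 MPa

Under the same torque, τ_max = 16T/(πd³) is largest where d is smallest — segment BC (d = 44.2 mm).
τ_max = 16·4000/(π·(0.0442)³) = 2.359×10^8 Pa.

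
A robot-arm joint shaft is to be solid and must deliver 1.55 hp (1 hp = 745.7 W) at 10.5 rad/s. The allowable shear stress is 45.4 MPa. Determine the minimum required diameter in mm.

23.1 mm

ω = 10.5 rad/s, so T = P/ω = 1.55×745.7 / 10.50 = 110.1 N·m.
For a solid shaft τ_max = 16T/(πd³), so d = (16T/(π τ_allow))^(1/3) = (16·110.1/(π·4.54×10^7))^(1/3) = 0.02311 m.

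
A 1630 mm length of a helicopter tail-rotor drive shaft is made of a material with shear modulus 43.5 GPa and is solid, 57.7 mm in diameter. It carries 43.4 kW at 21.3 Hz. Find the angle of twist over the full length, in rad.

ω = 2π·21.3 = 133.8 rad/s, so T = P/ω = 43.4×10³ / 133.8 = 324.3 N·m.
J = πd⁴/32 = π(0.0577)⁴/32 = 1.088×10^-6 m⁴.
θ = T·L/(G·J) = 324.3 × 1.63 / (43.5×10⁹ × 1.088×10^-6) = 0.01117 rad.

0.0112 rad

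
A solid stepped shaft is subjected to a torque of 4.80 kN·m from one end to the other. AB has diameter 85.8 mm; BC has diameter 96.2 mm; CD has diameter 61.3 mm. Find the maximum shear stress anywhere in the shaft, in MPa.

106 MPa

Under the same torque, τ_max = 16T/(πd³) is largest where d is smallest — segment CD (d = 61.3 mm).
τ_max = 16·4800/(π·(0.0613)³) = 1.061×10^8 Pa.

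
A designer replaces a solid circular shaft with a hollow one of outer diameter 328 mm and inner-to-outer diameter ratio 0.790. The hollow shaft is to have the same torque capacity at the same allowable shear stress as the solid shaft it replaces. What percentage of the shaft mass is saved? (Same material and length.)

47.8 %

Equal τ_max and T ⇒ the solid shaft needs d_s³ = d_o³(1−k⁴), so d_s = 328·(1−0.790⁴)^(1/3) = 278.3 mm.
Area ratio A_h/A_s = d_o²(1−k²)/d_s² = (1−k²)/(1−k⁴)^(2/3) = 0.5223.
Mass saving = 1 − 0.5223 = 47.8 %.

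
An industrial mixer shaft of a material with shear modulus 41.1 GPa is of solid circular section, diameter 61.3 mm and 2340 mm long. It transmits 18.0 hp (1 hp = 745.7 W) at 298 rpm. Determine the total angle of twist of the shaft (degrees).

1.01°

ω = 2π·298/60 = 31.21 rad/s, so T = P/ω = 18.0×745.7 / 31.21 = 430.1 N·m.
J = πd⁴/32 = π(0.0613)⁴/32 = 1.386×10^-6 m⁴.
θ = T·L/(G·J) = 430.1 × 2.34 / (41.1×10⁹ × 1.386×10^-6) = 0.01767 rad.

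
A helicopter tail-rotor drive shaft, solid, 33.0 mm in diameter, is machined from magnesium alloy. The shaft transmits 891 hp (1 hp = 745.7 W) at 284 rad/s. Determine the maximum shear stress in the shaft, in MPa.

ω = 284 rad/s, so T = P/ω = 891×745.7 / 284.0 = 2340 N·m.
J = πd⁴/32 = π(0.0330)⁴/32 = 1.164×10^-7 m⁴.
τ_max = T·r/J = 2340 × 0.0165 / 1.164×10^-7 = 3.316×10^8 Pa.

332 MPa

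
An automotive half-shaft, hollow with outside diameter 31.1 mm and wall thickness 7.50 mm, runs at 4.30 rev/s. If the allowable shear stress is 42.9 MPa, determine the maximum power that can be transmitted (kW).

J = π(d_o⁴ − d_i⁴)/32 = π(0.0311⁴ − 0.0161⁴)/32 = 8.525×10^-8 m⁴.
T_max = τ_allow·J/r = 4.29×10^7 × 8.525×10^-8 / 0.0156 = 235.2 N·m.
ω = 2π·4.30 = 27.02 rad/s, so P_max = T_max·ω = 6354 W.

6.35 kW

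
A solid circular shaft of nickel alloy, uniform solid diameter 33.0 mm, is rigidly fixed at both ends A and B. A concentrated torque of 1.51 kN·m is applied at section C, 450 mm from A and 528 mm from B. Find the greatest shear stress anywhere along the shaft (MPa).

116 MPa

With uniform GJ and both ends fixed, compatibility θ_AC = θ_CB gives T_A·a = T_B·b, together with T_A + T_B = T₀.
T_A = T₀·b/(a+b) = 1510·528/978.0 = 815.2 N·m; T_B = 694.8 N·m.
τ in each portion: τ_AC = 1.16×10^8 Pa, τ_CB = 9.85×10^7 Pa; maximum is in AC.
τ_max = T_AC·r/J = 815.2·0.0165/1.16×10^-7 = 1.155×10^8 Pa.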